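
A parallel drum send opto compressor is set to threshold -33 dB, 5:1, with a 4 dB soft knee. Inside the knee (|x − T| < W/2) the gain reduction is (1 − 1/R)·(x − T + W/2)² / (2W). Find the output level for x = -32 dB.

x − T + W/2 = -32 − (-33) + 2 = 3.
GR = (1 − 1/5) × 3² / 8 = 0.8 × 9 / 8 = 0.9 dB.
Output = -32 − 0.9 = -32.9 dB.

-32.9 dB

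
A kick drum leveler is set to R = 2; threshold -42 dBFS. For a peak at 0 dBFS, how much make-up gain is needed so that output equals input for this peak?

Overshoot 42 dB → 42/2 = 21 dB after compression, so the compressed level is -42 + 21 = -21 dBFS.
Make-up = target − compressed = 0 − (-21) = 21 dB.

21 dB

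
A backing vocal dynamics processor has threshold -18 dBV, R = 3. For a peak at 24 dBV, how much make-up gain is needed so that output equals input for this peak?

Without make-up, output = threshold + overshoot/3 = -18 + 14 = -4 dBV.
Gap to target: 28 dB.

28 dB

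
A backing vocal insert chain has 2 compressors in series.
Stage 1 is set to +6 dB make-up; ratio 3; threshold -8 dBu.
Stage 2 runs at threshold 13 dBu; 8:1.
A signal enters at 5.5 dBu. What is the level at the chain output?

Stage 1: 13.5 dB above -8 dBu, reduced 3:1 to 4.5 dB above → -3.5 dBu; +6 dB make-up → 2.5 dBu.
Stage 2: 2.5 dBu ≤ 13 dBu, so stage 2 doesn't engage; output 2.5 dBu.

2.5 dBu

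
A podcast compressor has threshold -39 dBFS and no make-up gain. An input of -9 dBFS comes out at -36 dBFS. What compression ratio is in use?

10:1

Input overshoot = -9 − (-39) = 30 dB; output overshoot = -36 − (-39) = 3 dB.
Ratio = 30 / 3 = 10.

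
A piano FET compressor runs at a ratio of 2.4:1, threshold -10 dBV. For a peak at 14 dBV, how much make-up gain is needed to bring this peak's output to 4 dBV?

4 dB

The peak compresses to -10 + 24/2.4 = 0 dBV.
To reach 4 dBV requires 4 − 0 = 4 dB of make-up.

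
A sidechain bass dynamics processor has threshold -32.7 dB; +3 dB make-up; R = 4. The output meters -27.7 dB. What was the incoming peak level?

Remove make-up: -27.7 − 3 = -30.7 dB.
Post-compression overshoot = -30.7 − (-32.7) = 2 dB.
Before 4:1 compression the overshoot was 2 × 4 = 8 dB, so input = -32.7 + 8 = -24.7 dB.

-24.7 dB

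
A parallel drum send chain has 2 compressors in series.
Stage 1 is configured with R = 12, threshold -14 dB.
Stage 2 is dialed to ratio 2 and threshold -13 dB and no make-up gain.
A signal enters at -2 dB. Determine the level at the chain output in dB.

Stage 1: 12 dB above -14 dB, reduced 12:1 to 1 dB above → -13 dB.
Stage 2: -13 dB ≤ -13 dB, so stage 2 doesn't engage; output -13 dB.

-13 dB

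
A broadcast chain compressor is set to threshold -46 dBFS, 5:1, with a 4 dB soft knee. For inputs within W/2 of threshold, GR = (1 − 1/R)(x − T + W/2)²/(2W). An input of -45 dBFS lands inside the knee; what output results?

-45.9 dBFS

x − T + W/2 = -45 − (-46) + 2 = 3.
GR = (1 − 1/5) × 3² / 8 = 0.8 × 9 / 8 = 0.9 dB.
Output = -45 − 0.9 = -45.9 dBFS.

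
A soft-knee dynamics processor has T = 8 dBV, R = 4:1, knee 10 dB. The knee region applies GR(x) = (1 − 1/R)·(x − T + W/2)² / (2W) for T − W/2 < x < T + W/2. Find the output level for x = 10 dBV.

8.1625 dBV

x − T + W/2 = 10 − 8 + 5 = 7.
GR = (1 − 1/4) × 7² / 20 = 0.75 × 49 / 20 = 1.8375 dB.
Output = 10 − 1.8375 = 8.1625 dBV.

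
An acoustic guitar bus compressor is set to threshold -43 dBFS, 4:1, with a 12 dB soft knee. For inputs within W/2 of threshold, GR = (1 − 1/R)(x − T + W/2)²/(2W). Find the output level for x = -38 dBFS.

-41.78125 dBFS

x − T + W/2 = -38 − (-43) + 6 = 11.
GR = (1 − 1/4) × 11² / 24 = 0.75 × 121 / 24 = 3.78125 dB.
Output = -38 − 3.78125 = -41.78125 dBFS.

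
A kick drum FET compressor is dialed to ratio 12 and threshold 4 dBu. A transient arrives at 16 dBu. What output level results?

5 dBu

16 dBu sits 12 dB over threshold.
At 12:1 the overshoot is divided by 12, leaving 1 dB above threshold.
So the level is 4 + 1 = 5 dBu.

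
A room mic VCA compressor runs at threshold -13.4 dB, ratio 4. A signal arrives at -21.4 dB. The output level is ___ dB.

-21.4 dB

-21.4 dB is 8 dB below the -13.4 dB threshold, so no gain reduction is applied.
Output = input = -21.4 dB.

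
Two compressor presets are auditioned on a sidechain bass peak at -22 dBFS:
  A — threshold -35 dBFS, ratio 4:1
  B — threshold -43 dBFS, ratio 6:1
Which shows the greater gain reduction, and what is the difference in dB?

B, by 7.75 dB

A: overshoot 13 dB → output overshoot 3.25 dB → GR 9.75 dB.
B: overshoot 21 dB → output overshoot 3.5 dB → GR 17.5 dB.
B reduces 7.75 dB more.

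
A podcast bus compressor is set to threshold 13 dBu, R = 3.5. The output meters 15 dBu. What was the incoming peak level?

20 dBu

The compressed level sits 15 − 13 = 2 dB over threshold.
Before 3.5:1 compression the overshoot was 2 × 3.5 = 7 dB, so input = 13 + 7 = 20 dBu.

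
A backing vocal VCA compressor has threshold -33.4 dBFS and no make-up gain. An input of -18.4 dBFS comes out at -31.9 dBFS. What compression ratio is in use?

Input overshoot = -18.4 − (-33.4) = 15 dB; output overshoot = -31.9 − (-33.4) = 1.5 dB.
Ratio = 15 / 1.5 = 10.

10:1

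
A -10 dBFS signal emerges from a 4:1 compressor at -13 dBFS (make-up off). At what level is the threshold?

-14 dBFS

Gain reduction = -10 − (-13) = 3 dB; output overshoot = GR / (R − 1) = 3 / 3 = 1 dB.
Threshold = output − output overshoot = -13 − 1 = -14 dBFS.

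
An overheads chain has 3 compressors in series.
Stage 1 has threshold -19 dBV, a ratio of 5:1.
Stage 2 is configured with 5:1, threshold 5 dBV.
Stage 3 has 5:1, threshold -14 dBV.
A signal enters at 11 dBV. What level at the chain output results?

-13.8 dBV

Stage 1: 30 dB above -19 dBV, reduced 5:1 to 6 dB above → -13 dBV.
Stage 2: below threshold (-13 ≤ 5); passes unchanged; output -13 dBV.
Stage 3: overshoot 1 dB → 1/5 = 0.2 dB → -13.8 dBV.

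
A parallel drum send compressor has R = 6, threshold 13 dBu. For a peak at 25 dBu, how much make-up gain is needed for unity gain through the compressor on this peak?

10 dB

Without make-up, output = threshold + overshoot/6 = 13 + 2 = 15 dBu.
Gap to target: 10 dB.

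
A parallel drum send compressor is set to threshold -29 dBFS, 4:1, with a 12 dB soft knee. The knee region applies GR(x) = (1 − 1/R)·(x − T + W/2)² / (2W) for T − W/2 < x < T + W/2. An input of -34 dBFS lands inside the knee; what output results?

x − T + W/2 = -34 − (-29) + 6 = 1.
GR = (1 − 1/4) × 1² / 24 = 0.75 × 1 / 24 = 0.03125 dB.
Output = -34 − 0.03125 = -34.03125 dBFS.

-34.03125 dBFS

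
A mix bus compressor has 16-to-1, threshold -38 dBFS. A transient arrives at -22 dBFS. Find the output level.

Overshoot: -22 − (-38) = 16 dB.
At 16:1 the overshoot is divided by 16, leaving 1 dB above threshold.
Output = -38 + 1 = -37 dBFS.

-37 dBFS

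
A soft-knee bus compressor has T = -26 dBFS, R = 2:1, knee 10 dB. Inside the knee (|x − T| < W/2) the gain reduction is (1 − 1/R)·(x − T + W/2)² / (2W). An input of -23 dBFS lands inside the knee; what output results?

x − T + W/2 = -23 − (-26) + 5 = 8.
GR = (1 − 1/2) × 8² / 20 = 0.5 × 64 / 20 = 1.6 dB.
Output = -23 − 1.6 = -24.6 dBFS.

-24.6 dBFS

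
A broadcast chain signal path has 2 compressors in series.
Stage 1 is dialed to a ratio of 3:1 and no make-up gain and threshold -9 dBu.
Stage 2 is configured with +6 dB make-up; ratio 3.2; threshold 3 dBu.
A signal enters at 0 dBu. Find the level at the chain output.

0 dBu

Stage 1: overshoot 9 dB → 9/3 = 3 dB → -6 dBu.
Stage 2: -6 dBu is at or below the 3 dBu threshold — no compression; make-up brings it to 0 dBu.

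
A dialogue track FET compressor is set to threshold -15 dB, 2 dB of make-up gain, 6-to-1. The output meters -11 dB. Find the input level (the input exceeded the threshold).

Stripping the +2 dB make-up gives -13 dB at the gain stage.
The compressed level sits -13 − (-15) = 2 dB over threshold.
Undo the ratio: input overshoot = 2 × 6 = 12 dB, giving input = -3 dB.

-3 dB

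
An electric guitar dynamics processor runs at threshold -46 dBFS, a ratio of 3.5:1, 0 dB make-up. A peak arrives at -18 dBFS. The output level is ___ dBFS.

Overshoot: -18 − (-46) = 28 dB.
The 28 dB excess becomes 8 dB after 3.5:1 reduction.
That puts the output at -38 dBFS.

-38 dBFS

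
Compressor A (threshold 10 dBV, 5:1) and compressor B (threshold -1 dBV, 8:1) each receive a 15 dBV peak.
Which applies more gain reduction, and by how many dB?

B, by 10 dB

A: 5 dB over, compressed to 1 dB over, so 4 dB of GR.
B: 16 dB over, compressed to 2 dB over, so 14 dB of GR.
B applies 10 dB more gain reduction.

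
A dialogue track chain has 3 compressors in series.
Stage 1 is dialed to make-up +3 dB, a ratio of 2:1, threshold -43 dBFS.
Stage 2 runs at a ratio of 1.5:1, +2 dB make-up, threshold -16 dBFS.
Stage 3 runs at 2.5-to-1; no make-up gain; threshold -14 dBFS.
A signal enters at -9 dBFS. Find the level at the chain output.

Stage 1: -9 dBFS is 34 dB over -43 dBFS; at 2:1 that becomes 17 dB over, giving -26 dBFS; +3 dB make-up → -23 dBFS.
Stage 2: -23 dBFS ≤ -16 dBFS, so stage 2 doesn't engage; make-up brings it to -21 dBFS.
Stage 3: below threshold (-21 ≤ -14); passes unchanged; output -21 dBFS.

-21 dBFS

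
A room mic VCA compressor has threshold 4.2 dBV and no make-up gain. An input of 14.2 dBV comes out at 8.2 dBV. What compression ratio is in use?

2.5:1

Input overshoot = 14.2 − 4.2 = 10 dB; output overshoot = 8.2 − 4.2 = 4 dB.
Ratio = 10 / 4 = 2.5.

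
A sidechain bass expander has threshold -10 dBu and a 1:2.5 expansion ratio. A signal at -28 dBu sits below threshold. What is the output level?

The input is 18 dB below the -10 dBu threshold.
A 1:2.5 expander multiplies undershoot by 2.5: 18 × 2.5 = 45 dB below threshold.
Output = -10 − 45 = -55 dBu.

-55 dBu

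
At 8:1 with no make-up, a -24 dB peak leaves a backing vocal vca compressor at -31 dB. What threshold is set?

Gain reduction = -24 − (-31) = 7 dB; output overshoot = GR / (R − 1) = 7 / 7 = 1 dB.
Threshold = output − output overshoot = -31 − 1 = -32 dB.

-32 dB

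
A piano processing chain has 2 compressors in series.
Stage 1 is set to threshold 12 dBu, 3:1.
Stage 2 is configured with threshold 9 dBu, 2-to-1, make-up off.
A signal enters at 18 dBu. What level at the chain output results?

Stage 1: 6 dB above 12 dBu, reduced 3:1 to 2 dB above → 14 dBu.
Stage 2: 5 dB above 9 dBu, reduced 2:1 to 2.5 dB above → 11.5 dBu.

11.5 dBu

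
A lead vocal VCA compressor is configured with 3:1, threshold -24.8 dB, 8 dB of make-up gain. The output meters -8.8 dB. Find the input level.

-0.8 dB

Before make-up, the level was -8.8 − 8 = -16.8 dB.
That's 8 dB above the -24.8 dB threshold.
Input overshoot = R × output overshoot = 24 dB → input = -24.8 + 24 = -0.8 dB.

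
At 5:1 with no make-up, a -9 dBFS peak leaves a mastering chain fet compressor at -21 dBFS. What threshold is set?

-24 dBFS

Let T be the threshold. Output overshoot = (input overshoot)/R, so -21 − T = (-9 − T)/5.
5·(-21 − T) = -9 − T → 4·T = -105 − (-9) = -96.
T = -96/4 = -24 dBFS.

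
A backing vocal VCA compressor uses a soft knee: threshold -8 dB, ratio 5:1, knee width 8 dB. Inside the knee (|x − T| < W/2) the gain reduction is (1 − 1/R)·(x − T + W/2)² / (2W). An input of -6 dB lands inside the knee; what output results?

x − T + W/2 = -6 − (-8) + 4 = 6.
GR = (1 − 1/5) × 6² / 16 = 0.8 × 36 / 16 = 1.8 dB.
Output = -6 − 1.8 = -7.8 dB.

-7.8 dB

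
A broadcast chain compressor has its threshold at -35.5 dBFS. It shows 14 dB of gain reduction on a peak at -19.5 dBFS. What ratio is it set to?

8:1

Input overshoot = -19.5 − (-35.5) = 16 dB.
Output overshoot = 16 − 14 = 2 dB.
Ratio = input overshoot / output overshoot = 16 / 2 = 8.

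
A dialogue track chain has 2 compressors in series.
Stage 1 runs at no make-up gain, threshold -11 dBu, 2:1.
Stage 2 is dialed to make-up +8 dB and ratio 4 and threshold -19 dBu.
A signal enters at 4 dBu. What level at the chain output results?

-7.125 dBu

Stage 1: 15 dB above -11 dBu, reduced 2:1 to 7.5 dB above → -3.5 dBu.
Stage 2: 15.5 dB above -19 dBu, reduced 4:1 to 3.875 dB above → -15.125 dBu; +8 dB make-up → -7.125 dBu.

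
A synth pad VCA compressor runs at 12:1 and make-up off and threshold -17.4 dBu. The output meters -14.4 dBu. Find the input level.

18.6 dBu

The compressed level sits -14.4 − (-17.4) = 3 dB over threshold.
Input overshoot = R × output overshoot = 36 dB → input = -17.4 + 36 = 18.6 dBu.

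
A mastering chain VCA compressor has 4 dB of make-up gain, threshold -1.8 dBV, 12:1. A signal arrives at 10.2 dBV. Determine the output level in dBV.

Overshoot: 10.2 − (-1.8) = 12 dB.
The 12 dB excess becomes 1 dB after 12:1 reduction.
So the level is -1.8 + 1 = -0.8 dBV; make-up adds 4 dB, giving 3.2 dBV.

3.2 dBV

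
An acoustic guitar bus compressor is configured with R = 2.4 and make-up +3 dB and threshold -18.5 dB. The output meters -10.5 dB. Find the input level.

-6.5 dB

Before make-up, the level was -10.5 − 3 = -13.5 dB.
Post-compression overshoot = -13.5 − (-18.5) = 5 dB.
Undo the ratio: input overshoot = 5 × 2.4 = 12 dB, giving input = -6.5 dB.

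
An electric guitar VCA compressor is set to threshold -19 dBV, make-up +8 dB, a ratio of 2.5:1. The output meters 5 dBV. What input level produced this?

21 dBV

Stripping the +8 dB make-up gives -3 dBV at the gain stage.
Post-compression overshoot = -3 − (-19) = 16 dB.
Input overshoot = R × output overshoot = 40 dB → input = -19 + 40 = 21 dBV.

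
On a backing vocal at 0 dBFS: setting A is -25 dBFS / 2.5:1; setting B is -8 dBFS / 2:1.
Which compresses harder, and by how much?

A, by 11 dB

A: 25 dB over, compressed to 10 dB over, so 15 dB of GR.
B: 8 dB over, compressed to 4 dB over, so 4 dB of GR.
Difference: 11 dB in favour of A.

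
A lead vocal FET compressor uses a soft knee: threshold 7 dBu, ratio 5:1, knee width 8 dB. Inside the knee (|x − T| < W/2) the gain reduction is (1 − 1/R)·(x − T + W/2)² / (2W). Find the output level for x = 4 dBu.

x − T + W/2 = 4 − 7 + 4 = 1.
GR = (1 − 1/5) × 1² / 16 = 0.8 × 1 / 16 = 0.05 dB.
Output = 4 − 0.05 = 3.95 dBu.

3.95 dBu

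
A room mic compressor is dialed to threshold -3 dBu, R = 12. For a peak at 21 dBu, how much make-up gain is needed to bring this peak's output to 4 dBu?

The peak compresses to -3 + 24/12 = -1 dBu.
To reach 4 dBu requires 4 − (-1) = 5 dB of make-up.

5 dB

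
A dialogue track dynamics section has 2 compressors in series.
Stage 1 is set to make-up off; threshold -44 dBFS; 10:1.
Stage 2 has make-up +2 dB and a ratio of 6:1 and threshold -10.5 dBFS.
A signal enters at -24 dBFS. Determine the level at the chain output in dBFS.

Stage 1: 20 dB above -44 dBFS, reduced 10:1 to 2 dB above → -42 dBFS.
Stage 2: -42 dBFS is at or below the -10.5 dBFS threshold — no compression; make-up brings it to -40 dBFS.

-40 dBFS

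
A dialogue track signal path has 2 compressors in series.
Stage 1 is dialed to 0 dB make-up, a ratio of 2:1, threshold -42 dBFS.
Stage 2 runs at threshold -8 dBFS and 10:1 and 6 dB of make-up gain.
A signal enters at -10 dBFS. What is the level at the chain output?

Stage 1: overshoot 32 dB → 32/2 = 16 dB → -26 dBFS.
Stage 2: -26 dBFS is at or below the -8 dBFS threshold — no compression; make-up brings it to -20 dBFS.

-20 dBFS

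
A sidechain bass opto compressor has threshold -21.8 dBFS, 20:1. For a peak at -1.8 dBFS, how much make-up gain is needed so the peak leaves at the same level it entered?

19 dB

Overshoot 20 dB → 20/20 = 1 dB after compression, so the compressed level is -21.8 + 1 = -20.8 dBFS.
Make-up = target − compressed = -1.8 − (-20.8) = 19 dB.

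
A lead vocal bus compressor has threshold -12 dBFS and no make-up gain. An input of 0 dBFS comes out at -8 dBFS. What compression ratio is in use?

Input overshoot = 0 − (-12) = 12 dB; output overshoot = -8 − (-12) = 4 dB.
Ratio = 12 / 4 = 3.

3:1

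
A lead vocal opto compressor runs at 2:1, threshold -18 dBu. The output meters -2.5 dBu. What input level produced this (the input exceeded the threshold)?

13 dBu

Post-compression overshoot = -2.5 − (-18) = 15.5 dB.
Undo the ratio: input overshoot = 15.5 × 2 = 31 dB, giving input = 13 dBu.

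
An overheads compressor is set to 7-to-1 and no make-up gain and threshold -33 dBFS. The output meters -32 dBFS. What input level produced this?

-26 dBFS

The compressed level sits -32 − (-33) = 1 dB over threshold.
Before 7:1 compression the overshoot was 1 × 7 = 7 dB, so input = -33 + 7 = -26 dBFS.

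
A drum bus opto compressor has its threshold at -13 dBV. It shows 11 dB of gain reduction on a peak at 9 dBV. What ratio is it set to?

2:1

Input overshoot = 9 − (-13) = 22 dB.
Output overshoot = 22 − 11 = 11 dB.
Ratio = input overshoot / output overshoot = 22 / 11 = 2.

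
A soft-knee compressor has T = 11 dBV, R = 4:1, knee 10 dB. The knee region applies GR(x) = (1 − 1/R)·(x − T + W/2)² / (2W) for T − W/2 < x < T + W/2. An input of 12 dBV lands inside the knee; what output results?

10.65 dBV

x − T + W/2 = 12 − 11 + 5 = 6.
GR = (1 − 1/4) × 6² / 20 = 0.75 × 36 / 20 = 1.35 dB.
Output = 12 − 1.35 = 10.65 dBV.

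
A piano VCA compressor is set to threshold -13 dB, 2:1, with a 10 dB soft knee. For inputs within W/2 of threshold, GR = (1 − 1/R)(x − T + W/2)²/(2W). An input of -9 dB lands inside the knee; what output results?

-11.025 dB

x − T + W/2 = -9 − (-13) + 5 = 9.
GR = (1 − 1/2) × 9² / 20 = 0.5 × 81 / 20 = 2.025 dB.
Output = -9 − 2.025 = -11.025 dB.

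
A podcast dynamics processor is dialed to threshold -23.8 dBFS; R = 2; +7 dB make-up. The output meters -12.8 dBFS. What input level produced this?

Stripping the +7 dB make-up gives -19.8 dBFS at the gain stage.
The compressed level sits -19.8 − (-23.8) = 4 dB over threshold.
Input overshoot = R × output overshoot = 8 dB → input = -23.8 + 8 = -15.8 dBFS.

-15.8 dBFS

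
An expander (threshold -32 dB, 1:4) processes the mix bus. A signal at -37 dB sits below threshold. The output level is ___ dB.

The input is 5 dB below the -32 dB threshold.
A 1:4 expander multiplies undershoot by 4: 5 × 4 = 20 dB below threshold.
Output = -32 − 20 = -52 dB.

-52 dB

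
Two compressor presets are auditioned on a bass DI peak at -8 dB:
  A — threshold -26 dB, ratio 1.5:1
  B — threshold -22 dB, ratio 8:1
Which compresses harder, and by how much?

B, by 6.25 dB

A: GR = 18 − 18/1.5 = 6 dB.
B: GR = 14 − 14/8 = 12.25 dB.
B applies 6.25 dB more gain reduction.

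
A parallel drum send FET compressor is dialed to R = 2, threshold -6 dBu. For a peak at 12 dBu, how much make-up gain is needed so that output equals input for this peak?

Without make-up, output = threshold + overshoot/2 = -6 + 9 = 3 dBu.
Gap to target: 9 dB.

9 dB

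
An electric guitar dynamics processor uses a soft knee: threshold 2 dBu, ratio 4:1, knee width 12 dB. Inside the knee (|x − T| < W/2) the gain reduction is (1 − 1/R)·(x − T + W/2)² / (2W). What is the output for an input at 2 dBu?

0.875 dBu

x − T + W/2 = 2 − 2 + 6 = 6.
GR = (1 − 1/4) × 6² / 24 = 0.75 × 36 / 24 = 1.125 dB.
Output = 2 − 1.125 = 0.875 dBu.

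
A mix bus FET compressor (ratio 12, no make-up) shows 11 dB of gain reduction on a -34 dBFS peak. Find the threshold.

-46 dBFS

Gain reduction = -34 − (-45) = 11 dB; output overshoot = GR / (R − 1) = 11 / 11 = 1 dB.
Threshold = output − output overshoot = -45 − 1 = -46 dBFS.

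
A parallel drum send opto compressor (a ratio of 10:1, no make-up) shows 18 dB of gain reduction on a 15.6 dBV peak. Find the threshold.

-4.4 dBV

Input is 20 dB above T (since output overshoot × R = input overshoot: (-2.4 − T)·10 = 15.6 − T gives T = -4.4 dBV).
Check: -4.4 + (15.6 − (-4.4))/10 = -4.4 + 2 = -2.4 dBV. ✓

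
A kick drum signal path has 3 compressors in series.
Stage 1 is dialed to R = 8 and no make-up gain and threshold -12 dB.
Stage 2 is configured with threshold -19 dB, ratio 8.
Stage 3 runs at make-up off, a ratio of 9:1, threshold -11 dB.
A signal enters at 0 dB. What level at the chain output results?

Stage 1: 12 dB above -12 dB, reduced 8:1 to 1.5 dB above → -10.5 dB.
Stage 2: -10.5 dB is 8.5 dB over -19 dB; at 8:1 that becomes 1.0625 dB over, giving -17.9375 dB.
Stage 3: -17.9375 dB ≤ -11 dB, so stage 3 doesn't engage; output -17.9375 dB.

-17.9375 dB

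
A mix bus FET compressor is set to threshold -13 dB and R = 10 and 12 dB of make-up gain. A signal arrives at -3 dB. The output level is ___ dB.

0 dB

Overshoot: -3 − (-13) = 10 dB.
The 10 dB excess becomes 1 dB after 10:1 reduction.
So the level is -13 + 1 = -12 dB; make-up adds 12 dB, giving 0 dB.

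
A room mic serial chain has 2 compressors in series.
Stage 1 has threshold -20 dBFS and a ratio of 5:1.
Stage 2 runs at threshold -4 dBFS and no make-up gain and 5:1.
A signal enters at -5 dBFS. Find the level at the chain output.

Stage 1: overshoot 15 dB → 15/5 = 3 dB → -17 dBFS.
Stage 2: -17 dBFS ≤ -4 dBFS, so stage 2 doesn't engage; output -17 dBFS.

-17 dBFS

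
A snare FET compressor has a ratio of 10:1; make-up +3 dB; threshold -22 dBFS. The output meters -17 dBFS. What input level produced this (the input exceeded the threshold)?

Before make-up, the level was -17 − 3 = -20 dBFS.
That's 2 dB above the -22 dBFS threshold.
Input overshoot = R × output overshoot = 20 dB → input = -22 + 20 = -2 dBFS.

-2 dBFS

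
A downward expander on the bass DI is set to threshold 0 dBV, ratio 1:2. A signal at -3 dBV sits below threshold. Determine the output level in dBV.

-6 dBV

The input is 3 dB below the 0 dBV threshold.
A 1:2 expander multiplies undershoot by 2: 3 × 2 = 6 dB below threshold.
Output = 0 − 6 = -6 dBV.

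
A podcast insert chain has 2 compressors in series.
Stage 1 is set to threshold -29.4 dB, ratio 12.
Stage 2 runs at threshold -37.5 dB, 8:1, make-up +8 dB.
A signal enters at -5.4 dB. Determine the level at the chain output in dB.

Stage 1: 24 dB above -29.4 dB, reduced 12:1 to 2 dB above → -27.4 dB.
Stage 2: -27.4 dB is 10.1 dB over -37.5 dB; at 8:1 that becomes 1.2625 dB over, giving -36.2375 dB; +8 dB make-up → -28.2375 dB.

-28.2375 dB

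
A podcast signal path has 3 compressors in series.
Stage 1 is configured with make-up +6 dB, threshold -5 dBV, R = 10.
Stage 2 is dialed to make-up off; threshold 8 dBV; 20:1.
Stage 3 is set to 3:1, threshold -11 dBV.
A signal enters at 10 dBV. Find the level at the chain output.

Stage 1: 15 dB above -5 dBV, reduced 10:1 to 1.5 dB above → -3.5 dBV; +6 dB make-up → 2.5 dBV.
Stage 2: 2.5 dBV is at or below the 8 dBV threshold — no compression; output 2.5 dBV.
Stage 3: overshoot 13.5 dB → 13.5/3 = 4.5 dB → -6.5 dBV.

-6.5 dBV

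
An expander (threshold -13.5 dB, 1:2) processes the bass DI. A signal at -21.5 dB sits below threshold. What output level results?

-29.5 dB

Below threshold, a 1:2 expander applies gain = (2−1)×(T − x) of attenuation.
(2−1) × 8 = 8 dB, so output = -21.5 − 8 = -29.5 dB.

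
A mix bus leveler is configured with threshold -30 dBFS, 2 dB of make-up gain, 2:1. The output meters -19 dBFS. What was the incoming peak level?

Before make-up, the level was -19 − 2 = -21 dBFS.
Post-compression overshoot = -21 − (-30) = 9 dB.
Undo the ratio: input overshoot = 9 × 2 = 18 dB, giving input = -12 dBFS.

-12 dBFS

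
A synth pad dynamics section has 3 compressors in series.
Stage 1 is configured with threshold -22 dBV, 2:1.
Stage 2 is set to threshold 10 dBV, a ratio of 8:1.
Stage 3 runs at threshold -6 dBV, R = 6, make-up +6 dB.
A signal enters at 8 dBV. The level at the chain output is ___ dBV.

-1 dBV

Stage 1: 30 dB above -22 dBV, reduced 2:1 to 15 dB above → -7 dBV.
Stage 2: -7 dBV is at or below the 10 dBV threshold — no compression; output -7 dBV.
Stage 3: -7 dBV ≤ -6 dBV, so stage 3 doesn't engage; make-up brings it to -1 dBV.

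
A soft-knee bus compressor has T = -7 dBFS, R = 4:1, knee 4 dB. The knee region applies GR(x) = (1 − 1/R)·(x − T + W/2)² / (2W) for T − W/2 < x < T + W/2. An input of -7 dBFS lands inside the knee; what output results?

x − T + W/2 = -7 − (-7) + 2 = 2.
GR = (1 − 1/4) × 2² / 8 = 0.75 × 4 / 8 = 0.375 dB.
Output = -7 − 0.375 = -7.375 dBFS.

-7.375 dBFS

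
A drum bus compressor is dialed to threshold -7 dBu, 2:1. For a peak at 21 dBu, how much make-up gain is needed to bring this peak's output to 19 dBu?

12 dB

Without make-up, output = threshold + overshoot/2 = -7 + 14 = 7 dBu.
Gap to target: 12 dB.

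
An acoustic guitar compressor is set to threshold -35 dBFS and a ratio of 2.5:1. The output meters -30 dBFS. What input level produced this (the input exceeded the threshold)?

The compressed level sits -30 − (-35) = 5 dB over threshold.
Before 2.5:1 compression the overshoot was 5 × 2.5 = 12.5 dB, so input = -35 + 12.5 = -22.5 dBFS.

-22.5 dBFS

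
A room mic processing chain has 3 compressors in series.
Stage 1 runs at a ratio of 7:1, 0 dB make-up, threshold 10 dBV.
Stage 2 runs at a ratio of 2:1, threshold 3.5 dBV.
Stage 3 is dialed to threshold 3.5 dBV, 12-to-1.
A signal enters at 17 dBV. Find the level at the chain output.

3.8125 dBV

Stage 1: 7 dB above 10 dBV, reduced 7:1 to 1 dB above → 11 dBV.
Stage 2: 11 dBV is 7.5 dB over 3.5 dBV; at 2:1 that becomes 3.75 dB over, giving 7.25 dBV.
Stage 3: 7.25 dBV is 3.75 dB over 3.5 dBV; at 12:1 that becomes 0.3125 dB over, giving 3.8125 dBV.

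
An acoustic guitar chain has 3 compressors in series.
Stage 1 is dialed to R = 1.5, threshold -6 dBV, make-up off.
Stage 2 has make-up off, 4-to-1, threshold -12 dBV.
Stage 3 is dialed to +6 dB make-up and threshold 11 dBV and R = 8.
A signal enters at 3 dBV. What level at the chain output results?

Stage 1: overshoot 9 dB → 9/1.5 = 6 dB → 0 dBV.
Stage 2: 12 dB above -12 dBV, reduced 4:1 to 3 dB above → -9 dBV.
Stage 3: -9 dBV ≤ 11 dBV, so stage 3 doesn't engage; make-up brings it to -3 dBV.

-3 dBV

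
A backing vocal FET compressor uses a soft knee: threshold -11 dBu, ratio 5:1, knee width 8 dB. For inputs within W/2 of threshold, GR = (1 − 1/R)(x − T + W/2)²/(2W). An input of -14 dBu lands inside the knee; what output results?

-14.05 dBu

x − T + W/2 = -14 − (-11) + 4 = 1.
GR = (1 − 1/5) × 1² / 16 = 0.8 × 1 / 16 = 0.05 dB.
Output = -14 − 0.05 = -14.05 dBu.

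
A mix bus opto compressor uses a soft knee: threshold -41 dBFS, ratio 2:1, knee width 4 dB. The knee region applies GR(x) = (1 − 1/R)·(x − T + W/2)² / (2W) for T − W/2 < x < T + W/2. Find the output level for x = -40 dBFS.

-40.5625 dBFS

x − T + W/2 = -40 − (-41) + 2 = 3.
GR = (1 − 1/2) × 3² / 8 = 0.5 × 9 / 8 = 0.5625 dB.
Output = -40 − 0.5625 = -40.5625 dBFS.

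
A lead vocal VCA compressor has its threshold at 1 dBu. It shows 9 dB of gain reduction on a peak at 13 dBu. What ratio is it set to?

Input overshoot = 13 − 1 = 12 dB.
Output overshoot = 12 − 9 = 3 dB.
Ratio = input overshoot / output overshoot = 12 / 3 = 4.

4:1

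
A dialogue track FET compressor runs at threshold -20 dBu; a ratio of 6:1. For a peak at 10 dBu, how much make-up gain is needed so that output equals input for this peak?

25 dB

Without make-up, output = threshold + overshoot/6 = -20 + 5 = -15 dBu.
Gap to target: 25 dB.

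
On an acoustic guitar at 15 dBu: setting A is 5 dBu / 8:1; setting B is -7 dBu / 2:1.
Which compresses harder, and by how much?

A: GR = 10 − 10/8 = 8.75 dB.
B: GR = 22 − 22/2 = 11 dB.
B applies 2.25 dB more gain reduction.

B, by 2.25 dB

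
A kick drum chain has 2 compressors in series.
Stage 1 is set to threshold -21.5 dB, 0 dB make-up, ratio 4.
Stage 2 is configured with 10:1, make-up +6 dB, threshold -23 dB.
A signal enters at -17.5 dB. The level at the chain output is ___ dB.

-16.75 dB

Stage 1: -17.5 dB is 4 dB over -21.5 dB; at 4:1 that becomes 1 dB over, giving -20.5 dB.
Stage 2: 2.5 dB above -23 dB, reduced 10:1 to 0.25 dB above → -22.75 dB; +6 dB make-up → -16.75 dB.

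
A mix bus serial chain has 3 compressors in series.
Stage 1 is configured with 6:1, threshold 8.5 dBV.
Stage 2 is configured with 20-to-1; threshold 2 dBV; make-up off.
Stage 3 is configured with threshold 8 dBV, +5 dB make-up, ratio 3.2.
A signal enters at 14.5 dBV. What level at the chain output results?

Stage 1: 14.5 dBV is 6 dB over 8.5 dBV; at 6:1 that becomes 1 dB over, giving 9.5 dBV.
Stage 2: 7.5 dB above 2 dBV, reduced 20:1 to 0.375 dB above → 2.375 dBV.
Stage 3: 2.375 dBV ≤ 8 dBV, so stage 3 doesn't engage; make-up brings it to 7.375 dBV.

7.375 dBV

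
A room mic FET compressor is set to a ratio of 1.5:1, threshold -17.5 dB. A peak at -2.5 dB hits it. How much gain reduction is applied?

Overshoot = -2.5 − (-17.5) = 15 dB.
A 1.5:1 ratio leaves 10 dB of that excess.
So the signal is attenuated by 15 − 10 = 5 dB.

5 dB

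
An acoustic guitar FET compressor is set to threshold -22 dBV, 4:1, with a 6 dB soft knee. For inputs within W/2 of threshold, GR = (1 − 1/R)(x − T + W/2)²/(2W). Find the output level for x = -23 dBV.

-23.25 dBV

x − T + W/2 = -23 − (-22) + 3 = 2.
GR = (1 − 1/4) × 2² / 12 = 0.75 × 4 / 12 = 0.25 dB.
Output = -23 − 0.25 = -23.25 dBV.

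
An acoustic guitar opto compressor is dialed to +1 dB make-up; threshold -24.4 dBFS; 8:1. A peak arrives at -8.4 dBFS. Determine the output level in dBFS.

-21.4 dBFS

Overshoot: -8.4 − (-24.4) = 16 dB.
8:1 compression reduces that to 16/8 = 2 dB over.
That puts the output at -22.4 dBFS; make-up adds 1 dB, giving -21.4 dBFS.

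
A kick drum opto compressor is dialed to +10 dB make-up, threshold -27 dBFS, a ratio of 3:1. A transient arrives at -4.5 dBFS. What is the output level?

Overshoot: -4.5 − (-27) = 22.5 dB.
The 22.5 dB excess becomes 7.5 dB after 3:1 reduction.
Output = -27 + 7.5 = -19.5 dBFS; make-up adds 10 dB, giving -9.5 dBFS.

-9.5 dBFS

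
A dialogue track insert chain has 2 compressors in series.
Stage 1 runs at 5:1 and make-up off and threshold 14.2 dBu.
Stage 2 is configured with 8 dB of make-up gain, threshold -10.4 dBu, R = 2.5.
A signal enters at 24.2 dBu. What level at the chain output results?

8.24 dBu

Stage 1: 10 dB above 14.2 dBu, reduced 5:1 to 2 dB above → 16.2 dBu.
Stage 2: overshoot 26.6 dB → 26.6/2.5 = 10.64 dB → 0.24 dBu; +8 dB make-up → 8.24 dBu.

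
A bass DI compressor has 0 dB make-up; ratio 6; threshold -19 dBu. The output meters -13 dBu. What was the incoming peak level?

17 dBu

The compressed level sits -13 − (-19) = 6 dB over threshold.
Undo the ratio: input overshoot = 6 × 6 = 36 dB, giving input = 17 dBu.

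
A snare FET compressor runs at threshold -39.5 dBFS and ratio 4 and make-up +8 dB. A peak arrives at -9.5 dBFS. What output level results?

-24 dBFS

-9.5 dBFS sits 30 dB over threshold.
The 30 dB excess becomes 7.5 dB after 4:1 reduction.
Output = -39.5 + 7.5 = -32 dBFS; make-up adds 8 dB, giving -24 dBFS.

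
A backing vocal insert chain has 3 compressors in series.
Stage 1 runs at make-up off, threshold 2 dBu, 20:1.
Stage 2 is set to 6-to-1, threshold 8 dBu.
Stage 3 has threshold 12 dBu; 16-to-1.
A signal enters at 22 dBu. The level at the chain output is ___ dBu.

3 dBu

Stage 1: 22 dBu is 20 dB over 2 dBu; at 20:1 that becomes 1 dB over, giving 3 dBu.
Stage 2: 3 dBu ≤ 8 dBu, so stage 2 doesn't engage; output 3 dBu.
Stage 3: below threshold (3 ≤ 12); passes unchanged; output 3 dBu.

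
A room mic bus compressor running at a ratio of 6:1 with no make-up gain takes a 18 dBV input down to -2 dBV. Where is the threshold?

-6 dBV

Let T be the threshold. Output overshoot = (input overshoot)/R, so -2 − T = (18 − T)/6.
6·(-2 − T) = 18 − T → 5·T = -12 − 18 = -30.
T = -30/5 = -6 dBV.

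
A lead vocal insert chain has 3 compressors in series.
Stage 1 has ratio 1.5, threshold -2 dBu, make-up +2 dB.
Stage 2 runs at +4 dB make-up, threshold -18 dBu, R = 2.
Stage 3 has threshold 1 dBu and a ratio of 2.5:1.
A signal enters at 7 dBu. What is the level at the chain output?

Stage 1: 7 dBu is 9 dB over -2 dBu; at 1.5:1 that becomes 6 dB over, giving 4 dBu; +2 dB make-up → 6 dBu.
Stage 2: overshoot 24 dB → 24/2 = 12 dB → -6 dBu; +4 dB make-up → -2 dBu.
Stage 3: -2 dBu ≤ 1 dBu, so stage 3 doesn't engage; output -2 dBu.

-2 dBu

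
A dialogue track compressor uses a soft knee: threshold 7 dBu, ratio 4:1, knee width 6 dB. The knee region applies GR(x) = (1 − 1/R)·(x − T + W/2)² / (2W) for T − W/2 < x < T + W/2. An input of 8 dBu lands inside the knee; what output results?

x − T + W/2 = 8 − 7 + 3 = 4.
GR = (1 − 1/4) × 4² / 12 = 0.75 × 16 / 12 = 1 dB.
Output = 8 − 1 = 7 dBu.

7 dBu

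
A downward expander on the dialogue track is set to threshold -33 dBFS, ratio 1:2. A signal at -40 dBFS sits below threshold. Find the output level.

-47 dBFS

Undershoot = (-33) − (-40) = 7 dB.
At 1:2, that expands to 14 dB under threshold.
Output = -33 − 14 = -47 dBFS.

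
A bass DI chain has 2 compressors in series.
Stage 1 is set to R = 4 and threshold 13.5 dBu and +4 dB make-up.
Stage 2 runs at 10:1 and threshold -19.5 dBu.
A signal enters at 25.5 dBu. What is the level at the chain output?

Stage 1: 25.5 dBu is 12 dB over 13.5 dBu; at 4:1 that becomes 3 dB over, giving 16.5 dBu; +4 dB make-up → 20.5 dBu.
Stage 2: 20.5 dBu is 40 dB over -19.5 dBu; at 10:1 that becomes 4 dB over, giving -15.5 dBu.

-15.5 dBu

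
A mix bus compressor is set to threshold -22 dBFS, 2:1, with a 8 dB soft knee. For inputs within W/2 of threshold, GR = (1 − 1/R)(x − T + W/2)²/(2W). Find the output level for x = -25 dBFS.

x − T + W/2 = -25 − (-22) + 4 = 1.
GR = (1 − 1/2) × 1² / 16 = 0.5 × 1 / 16 = 0.03125 dB.
Output = -25 − 0.03125 = -25.03125 dBFS.

-25.03125 dBFS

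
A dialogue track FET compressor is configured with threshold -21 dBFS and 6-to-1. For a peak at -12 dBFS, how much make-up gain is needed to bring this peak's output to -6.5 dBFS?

Without make-up, output = threshold + overshoot/6 = -21 + 1.5 = -19.5 dBFS.
Gap to target: 13 dB.

13 dB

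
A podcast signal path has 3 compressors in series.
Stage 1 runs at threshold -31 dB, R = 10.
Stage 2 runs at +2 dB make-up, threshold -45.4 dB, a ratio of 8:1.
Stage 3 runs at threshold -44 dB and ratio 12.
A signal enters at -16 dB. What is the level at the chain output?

Stage 1: -16 dB is 15 dB over -31 dB; at 10:1 that becomes 1.5 dB over, giving -29.5 dB.
Stage 2: -29.5 dB is 15.9 dB over -45.4 dB; at 8:1 that becomes 1.9875 dB over, giving -43.4125 dB; +2 dB make-up → -41.4125 dB.
Stage 3: overshoot 2.5875 dB → 2.5875/12 = 0.215625 dB → -43.784375 dB.

-43.784375 dB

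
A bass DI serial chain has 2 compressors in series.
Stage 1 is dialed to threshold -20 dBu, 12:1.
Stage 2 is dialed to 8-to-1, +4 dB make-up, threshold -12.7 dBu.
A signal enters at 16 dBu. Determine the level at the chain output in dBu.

Stage 1: 16 dBu is 36 dB over -20 dBu; at 12:1 that becomes 3 dB over, giving -17 dBu.
Stage 2: -17 dBu is at or below the -12.7 dBu threshold — no compression; make-up brings it to -13 dBu.

-13 dBu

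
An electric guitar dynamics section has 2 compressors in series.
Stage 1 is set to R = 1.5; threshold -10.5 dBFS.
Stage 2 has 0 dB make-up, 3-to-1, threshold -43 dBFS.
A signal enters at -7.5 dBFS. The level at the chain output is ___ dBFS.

Stage 1: -7.5 dBFS is 3 dB over -10.5 dBFS; at 1.5:1 that becomes 2 dB over, giving -8.5 dBFS.
Stage 2: 34.5 dB above -43 dBFS, reduced 3:1 to 11.5 dB above → -31.5 dBFS.

-31.5 dBFS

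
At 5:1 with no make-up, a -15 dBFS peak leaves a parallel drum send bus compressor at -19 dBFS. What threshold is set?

Let T be the threshold. Output overshoot = (input overshoot)/R, so -19 − T = (-15 − T)/5.
5·(-19 − T) = -15 − T → 4·T = -95 − (-15) = -80.
T = -80/4 = -20 dBFS.

-20 dBFS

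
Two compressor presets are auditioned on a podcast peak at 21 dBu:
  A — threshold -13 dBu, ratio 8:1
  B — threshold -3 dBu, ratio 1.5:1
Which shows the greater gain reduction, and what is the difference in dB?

A: 34 dB over, compressed to 4.25 dB over, so 29.75 dB of GR.
B: 24 dB over, compressed to 16 dB over, so 8 dB of GR.
A applies 21.75 dB more gain reduction.

A, by 21.75 dB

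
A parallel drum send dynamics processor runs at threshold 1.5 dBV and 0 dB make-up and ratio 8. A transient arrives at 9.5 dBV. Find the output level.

9.5 dBV sits 8 dB over threshold.
8:1 compression reduces that to 8/8 = 1 dB over.
That puts the output at 2.5 dBV.

2.5 dBV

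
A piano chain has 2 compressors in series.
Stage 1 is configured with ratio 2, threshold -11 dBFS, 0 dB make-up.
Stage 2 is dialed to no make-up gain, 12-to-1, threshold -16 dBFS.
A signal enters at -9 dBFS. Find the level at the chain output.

-15.5 dBFS

Stage 1: overshoot 2 dB → 2/2 = 1 dB → -10 dBFS.
Stage 2: -10 dBFS is 6 dB over -16 dBFS; at 12:1 that becomes 0.5 dB over, giving -15.5 dBFS.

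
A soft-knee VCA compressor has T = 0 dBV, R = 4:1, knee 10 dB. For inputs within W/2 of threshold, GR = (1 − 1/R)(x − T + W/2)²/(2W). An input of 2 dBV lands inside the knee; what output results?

x − T + W/2 = 2 − 0 + 5 = 7.
GR = (1 − 1/4) × 7² / 20 = 0.75 × 49 / 20 = 1.8375 dB.
Output = 2 − 1.8375 = 0.1625 dBV.

0.1625 dBV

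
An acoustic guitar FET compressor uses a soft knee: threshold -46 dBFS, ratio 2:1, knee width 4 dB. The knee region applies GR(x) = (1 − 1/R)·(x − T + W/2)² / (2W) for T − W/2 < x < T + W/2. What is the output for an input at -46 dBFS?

x − T + W/2 = -46 − (-46) + 2 = 2.
GR = (1 − 1/2) × 2² / 8 = 0.5 × 4 / 8 = 0.25 dB.
Output = -46 − 0.25 = -46.25 dBFS.

-46.25 dBFS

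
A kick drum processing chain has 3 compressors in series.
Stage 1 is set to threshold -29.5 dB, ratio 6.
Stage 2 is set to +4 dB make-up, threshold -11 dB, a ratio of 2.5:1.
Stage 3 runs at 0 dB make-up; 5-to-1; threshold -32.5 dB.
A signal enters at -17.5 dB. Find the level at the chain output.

Stage 1: 12 dB above -29.5 dB, reduced 6:1 to 2 dB above → -27.5 dB.
Stage 2: below threshold (-27.5 ≤ -11); passes unchanged; make-up brings it to -23.5 dB.
Stage 3: overshoot 9 dB → 9/5 = 1.8 dB → -30.7 dB.

-30.7 dB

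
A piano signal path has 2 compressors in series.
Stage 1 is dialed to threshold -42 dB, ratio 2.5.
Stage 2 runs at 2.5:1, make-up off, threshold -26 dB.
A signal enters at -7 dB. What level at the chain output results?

Stage 1: 35 dB above -42 dB, reduced 2.5:1 to 14 dB above → -28 dB.
Stage 2: below threshold (-28 ≤ -26); passes unchanged; output -28 dB.

-28 dB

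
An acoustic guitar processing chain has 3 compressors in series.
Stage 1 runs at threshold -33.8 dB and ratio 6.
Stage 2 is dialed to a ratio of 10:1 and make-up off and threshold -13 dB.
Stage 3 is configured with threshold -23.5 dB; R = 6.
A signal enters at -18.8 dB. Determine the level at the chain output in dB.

-31.3 dB

Stage 1: 15 dB above -33.8 dB, reduced 6:1 to 2.5 dB above → -31.3 dB.
Stage 2: below threshold (-31.3 ≤ -13); passes unchanged; output -31.3 dB.
Stage 3: -31.3 dB is at or below the -23.5 dB threshold — no compression; output -31.3 dB.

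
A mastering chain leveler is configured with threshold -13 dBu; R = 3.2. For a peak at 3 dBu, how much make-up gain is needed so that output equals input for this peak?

The peak compresses to -13 + 16/3.2 = -8 dBu.
To reach 3 dBu requires 3 − (-8) = 11 dB of make-up.

11 dB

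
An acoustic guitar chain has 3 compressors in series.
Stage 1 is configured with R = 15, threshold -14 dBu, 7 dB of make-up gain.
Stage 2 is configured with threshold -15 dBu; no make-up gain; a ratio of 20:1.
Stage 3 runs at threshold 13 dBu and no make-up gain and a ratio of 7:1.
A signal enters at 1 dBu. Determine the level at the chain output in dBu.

Stage 1: 1 dBu is 15 dB over -14 dBu; at 15:1 that becomes 1 dB over, giving -13 dBu; +7 dB make-up → -6 dBu.
Stage 2: overshoot 9 dB → 9/20 = 0.45 dB → -14.55 dBu.
Stage 3: below threshold (-14.55 ≤ 13); passes unchanged; output -14.55 dBu.

-14.55 dBu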